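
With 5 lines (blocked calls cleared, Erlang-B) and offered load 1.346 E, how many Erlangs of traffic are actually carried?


B(5,1.346) = 0.009608 (Erlang-B)
Carried load = a(1 − B) = 1.346·(1 − 0.009608) = 1.346·0.990392 = 1.3331 E

Final: 1.3331 Erlangs


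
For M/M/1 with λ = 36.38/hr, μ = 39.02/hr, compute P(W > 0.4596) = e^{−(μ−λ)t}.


W ~ Exponential(μ−λ) for M/M/1.
μ − λ = 39.02 − 36.38 = 2.6400
P(W > t) = e^{−(μ−λ)t} = e^{−1.2133} = 0.297202

Final: 0.297202


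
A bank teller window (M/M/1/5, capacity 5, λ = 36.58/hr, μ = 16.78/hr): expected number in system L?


ρ = 36.58/16.78 = 2.1800
L = ρ[1 − (K+1)ρ^K + Kρ^(K+1)] / [(1−ρ)(1−ρ^(K+1))]
Numerator: 2.1800·(1 − 6·49.233275 + 5·107.327365) = 528.071273
Denominator: (-1.1800)·(-106.327365) = 125.463756
L = 528.071273/125.463756 = 4.2090

Final: 4.2090


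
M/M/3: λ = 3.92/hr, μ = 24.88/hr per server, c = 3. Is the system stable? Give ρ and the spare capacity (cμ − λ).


Total capacity cμ = 3·24.88 = 74.64/hr
ρ = λ/(cμ) = 3.92/74.64 = 0.05252
Stable ⇔ ρ < 1: YES
Spare capacity = cμ − λ = 74.64 − 3.92 = 70.72/hr

Final: ρ = 0.05252; stable; margin = 70.72/hr


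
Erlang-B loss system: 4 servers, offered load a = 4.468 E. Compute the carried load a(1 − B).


B(4,4.468) = 0.353899 (Erlang-B)
Carried load = a(1 − B) = 4.468·(1 − 0.353899) = 4.468·0.646101 = 2.8868 E

Final: 2.8868 Erlangs


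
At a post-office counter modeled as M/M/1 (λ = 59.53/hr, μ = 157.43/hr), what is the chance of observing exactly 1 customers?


ρ = 59.53/157.43 = 0.3781
P_n = (1−ρ)·ρ^n = (1 − 0.3781)·0.3781^1 = 0.6219·0.378136 = 0.235149

Final: 0.235149


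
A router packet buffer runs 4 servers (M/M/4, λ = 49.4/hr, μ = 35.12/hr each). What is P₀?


a = λ/μ = 49.4/35.12 = 1.4066; ρ = a/c = 0.3517
Σ_{k=0}^{3} a^k/k! (terms k=0..3) = 1.00000 + 1.40661 + 0.98927 + 0.46384 = 3.85971
Tail: a^4/(4!(1−ρ)) = 3.91462/(24·0.6483) = 0.25158
P₀ = 1/(3.85971 + 0.25158) = 1/4.11129 = 0.243233

Final: 0.243233


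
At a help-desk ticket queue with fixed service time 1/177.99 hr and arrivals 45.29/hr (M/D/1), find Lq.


ρ = 45.29/177.99 = 0.2545
M/D/1: Lq = ρ²/(2(1−ρ)) = 0.06475/(2·0.7455) = 0.04342

Final: 0.04342


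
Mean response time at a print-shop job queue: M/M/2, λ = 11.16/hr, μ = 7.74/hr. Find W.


a = 1.4419; ρ = 0.7209; P₀ = 0.162162
Lq = P₀·a^c·ρ/(c!(1−ρ)²) = 1.56039
Wq = Lq/λ = 1.56039/11.16 = 0.13982 hr
W = Wq + 1/μ = 0.13982 + 0.12920 = 0.26902 hr

Final: 0.26902 hr


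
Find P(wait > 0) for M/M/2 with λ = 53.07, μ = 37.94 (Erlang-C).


a = λ/μ = 1.3988; ρ = a/2 = 0.6994
P₀ = 0.176890 (from M/M/c formula)
C(c,a) = [a^c/(c!(1−ρ))]·P₀ = [1.95661/(2·0.3006)]·0.176890
= 3.25443·0.176890 = 0.575678

Final: 0.575678


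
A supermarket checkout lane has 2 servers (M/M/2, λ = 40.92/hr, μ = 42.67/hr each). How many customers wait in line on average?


a = λ/μ = 0.9590; ρ = a/2 = 0.4795
P₀ = 0.351814
Lq = P₀·a^c·ρ / (c!·(1−ρ)²) = 0.351814·0.91966·0.4795/(2·0.27093)
= 0.28631

Final: 0.28631


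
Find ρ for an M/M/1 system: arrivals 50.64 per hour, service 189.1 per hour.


ρ = λ/μ = 50.64/189.1 = 0.2678

Final: 0.2678


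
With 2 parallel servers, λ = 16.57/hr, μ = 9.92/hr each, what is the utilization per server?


ρ = λ/(cμ) = 16.57/(2·9.92) = 16.57/19.84 = 0.8352

Final: 0.8352


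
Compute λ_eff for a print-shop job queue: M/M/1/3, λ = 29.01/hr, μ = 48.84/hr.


ρ = 0.5940; P_K = (1−ρ)ρ^3/(1−ρ^4) = 0.097184
λ_eff = λ(1 − P_K) = 29.01·(1 − 0.097184) = 29.01·0.902816 = 26.1907 /hr

Final: 26.1907 /hr


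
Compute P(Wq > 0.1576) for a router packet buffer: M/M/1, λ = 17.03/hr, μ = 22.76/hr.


ρ = 17.03/22.76 = 0.7482
P(Wq > t) = ρ·e^{−(μ−λ)t} = 0.7482·e^{−0.9030}
= 0.7482·0.405332 = 0.303287

Final: 0.303287


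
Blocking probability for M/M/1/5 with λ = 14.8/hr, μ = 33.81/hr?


ρ = λ/μ = 14.8/33.81 = 0.4377
P_K = (1−ρ)ρ^K/(1−ρ^(K+1)) = (0.5623·0.016072)/(1 − 0.007036)
= 0.009037/0.992964 = 0.009101

Final: 0.009101


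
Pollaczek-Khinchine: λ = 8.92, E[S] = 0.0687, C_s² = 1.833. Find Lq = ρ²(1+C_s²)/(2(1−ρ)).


ρ = λ·E[S] = 8.92·0.0687 = 0.6128
Lq = ρ²(1+C_s²)/(2(1−ρ)) = 0.3755·(1+1.833)/(2·0.3872)
= 0.3755·2.8330/0.7744 = 1.37382

Final: 1.37382


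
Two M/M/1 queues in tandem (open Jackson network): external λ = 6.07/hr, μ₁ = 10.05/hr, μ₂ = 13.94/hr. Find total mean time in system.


Each node sees arrival rate λ = 6.07/hr (tandem ⇒ throughput preserved).
W₁ = 1/(μ₁−λ) = 1/(10.05−6.07) = 0.25126 hr
W₂ = 1/(μ₂−λ) = 1/(13.94−6.07) = 0.12706 hr
W_total = W₁ + W₂ = 0.25126 + 0.12706 = 0.37832 hr

Final: 0.37832 hr


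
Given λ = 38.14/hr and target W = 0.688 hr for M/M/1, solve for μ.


W = 1/(μ−λ) ⇒ μ − λ = 1/W = 1/0.688 = 1.4535
μ = λ + 1/W = 38.14 + 1.4535 = 39.5935 per hr

Final: 39.5935 /hr


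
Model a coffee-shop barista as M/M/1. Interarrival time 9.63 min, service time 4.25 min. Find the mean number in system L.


λ = 60/9.63 = 6.2305 /hr
μ = 60/4.25 = 14.1176 /hr
ρ = λ/μ = 6.2305/14.1176 = 0.4413
L = ρ/(1−ρ) = 0.4413/0.5587 = 0.7900

Final: 0.7900


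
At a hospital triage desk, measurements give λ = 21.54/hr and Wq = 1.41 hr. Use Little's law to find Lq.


Lq = λWq = 21.54·1.41 = 30.3714

Final: 30.3714


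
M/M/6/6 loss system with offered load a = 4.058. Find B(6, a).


B(c,a) = (a^c/c!) / Σ_{k=0}^{c} a^k/k!
a^6/6! = 6.202114
Σ terms (k=0..6): 1.00000 + 4.05800 + 8.23368 + 11.13743 + 11.29892 + 9.17020 + 6.20211 = 51.100347
B = 6.202114/51.100347 = 0.121371

Final: 0.121371


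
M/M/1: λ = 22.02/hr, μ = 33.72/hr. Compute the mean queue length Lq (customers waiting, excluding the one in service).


ρ = 22.02/33.72 = 0.6530
Lq = ρ²/(1−ρ) = 0.4264/0.3470 = 1.2290

Final: 1.2290


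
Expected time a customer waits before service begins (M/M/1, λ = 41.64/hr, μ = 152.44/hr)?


ρ = 41.64/152.44 = 0.2732
Wq = ρ/(μ−λ) = 0.2732/(152.44 − 41.64) = 0.2732/110.80 = 0.002465 hr

Final: 0.002465 hr


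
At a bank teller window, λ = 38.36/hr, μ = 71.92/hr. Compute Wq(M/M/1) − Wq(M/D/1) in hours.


ρ = 38.36/71.92 = 0.5334
Wq(M/M/1) = ρ/(μ−λ) = 0.5334/33.56 = 0.01589 hr
Wq(M/D/1) = ρ/(2(μ−λ)) = 0.007947 hr
Savings = 0.01589 − 0.007947 = 0.007947 hr

Final: 0.007947 hr


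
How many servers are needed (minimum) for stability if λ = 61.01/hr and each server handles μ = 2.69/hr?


Stability requires cμ > λ ⇔ c > λ/μ.
λ/μ = 61.01/2.69 = 22.6803
Minimum integer c = ⌊22.6803⌋ + 1 = 23
Check: 23·2.69 = 61.87 > 61.01, while 22·2.69 = 59.18 ≤ 61.01

Final: 23 servers


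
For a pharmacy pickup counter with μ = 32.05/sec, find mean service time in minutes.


Mean service time = 1/μ = 1/32.05 second = 0.03120 second
In minutes: 0.03120 × 0.0166667 = 0.0005200 min

Final: 0.0005200 min


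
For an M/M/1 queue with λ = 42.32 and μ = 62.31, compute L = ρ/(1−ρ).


ρ = λ/μ = 42.32/62.31 = 0.6792
L = ρ/(1−ρ) = 0.6792/(1 − 0.6792) = 0.6792/0.3208 = 2.1171

Final: 2.1171


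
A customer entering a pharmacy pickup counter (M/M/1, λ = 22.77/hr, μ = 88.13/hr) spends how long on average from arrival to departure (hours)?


W = 1/(μ−λ) = 1/(88.13 − 22.77) = 1/65.36 = 0.01530 hr

Final: 0.01530 hr


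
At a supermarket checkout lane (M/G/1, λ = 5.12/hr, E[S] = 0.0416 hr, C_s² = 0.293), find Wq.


ρ = λ·E[S] = 5.12·0.0416 = 0.2130
E[S²] = E[S]²(1+C_s²) = 0.0416²·(1+0.293) = 0.002238
Wq = λ·E[S²]/(2(1−ρ)) = 5.12·0.002238/(2·0.7870) = 0.007279 hr

Final: 0.007279 hr


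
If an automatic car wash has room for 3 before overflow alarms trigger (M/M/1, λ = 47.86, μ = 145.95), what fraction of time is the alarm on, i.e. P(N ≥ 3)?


ρ = 47.86/145.95 = 0.3279
P(N ≥ n) = ρ^n = 0.3279^3 = 0.035262

Final: 0.035262


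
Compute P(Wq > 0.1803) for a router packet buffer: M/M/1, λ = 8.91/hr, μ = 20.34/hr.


ρ = 8.91/20.34 = 0.4381
P(Wq > t) = ρ·e^{−(μ−λ)t} = 0.4381·e^{−2.0608}
= 0.4381·0.127348 = 0.055785

Final: 0.055785


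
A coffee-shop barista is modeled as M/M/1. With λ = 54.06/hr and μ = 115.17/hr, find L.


ρ = λ/μ = 54.06/115.17 = 0.4694
L = ρ/(1−ρ) = 0.4694/(1 − 0.4694) = 0.4694/0.5306 = 0.8846

Final: 0.8846


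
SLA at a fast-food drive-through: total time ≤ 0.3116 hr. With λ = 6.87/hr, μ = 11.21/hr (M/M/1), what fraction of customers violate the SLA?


W ~ Exponential(μ−λ) for M/M/1.
μ − λ = 11.21 − 6.87 = 4.3400
P(W > t) = e^{−(μ−λ)t} = e^{−1.3523} = 0.258633

Final: 0.258633


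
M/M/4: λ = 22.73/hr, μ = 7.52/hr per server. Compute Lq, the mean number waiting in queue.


a = λ/μ = 3.0226; ρ = a/4 = 0.7557
P₀ = 0.036461
Lq = P₀·a^c·ρ / (c!·(1−ρ)²) = 0.036461·83.46922·0.7557/(24·0.05971)
= 1.60490

Final: 1.60490


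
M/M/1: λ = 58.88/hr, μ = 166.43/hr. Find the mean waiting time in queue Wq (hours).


ρ = 58.88/166.43 = 0.3538
Wq = ρ/(μ−λ) = 0.3538/(166.43 − 58.88) = 0.3538/107.55 = 0.003289 hr

Final: 0.003289 hr


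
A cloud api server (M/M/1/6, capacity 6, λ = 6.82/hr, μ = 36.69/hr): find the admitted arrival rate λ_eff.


ρ = 0.1859; P_K = (1−ρ)ρ^6/(1−ρ^7) = 0.00003358
λ_eff = λ(1 − P_K) = 6.82·(1 − 0.00003358) = 6.82·0.999966 = 6.8198 /hr

Final: 6.8198 /hr


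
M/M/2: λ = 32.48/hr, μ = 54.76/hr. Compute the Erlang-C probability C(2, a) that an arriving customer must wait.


a = λ/μ = 0.5931; ρ = a/2 = 0.2966
P₀ = 0.542535 (from M/M/c formula)
C(c,a) = [a^c/(c!(1−ρ))]·P₀ = [0.35181/(2·0.7034)]·0.542535
= 0.25006·0.542535 = 0.135669

Final: 0.135669


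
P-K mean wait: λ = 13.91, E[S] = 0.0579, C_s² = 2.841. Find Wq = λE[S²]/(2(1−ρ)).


ρ = λ·E[S] = 13.91·0.0579 = 0.8054
E[S²] = E[S]²(1+C_s²) = 0.0579²·(1+2.841) = 0.012877
Wq = λ·E[S²]/(2(1−ρ)) = 13.91·0.012877/(2·0.1946) = 0.46018 hr

Final: 0.46018 hr


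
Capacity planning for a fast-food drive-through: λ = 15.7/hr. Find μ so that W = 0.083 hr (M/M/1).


W = 1/(μ−λ) ⇒ μ − λ = 1/W = 1/0.083 = 12.0482
μ = λ + 1/W = 15.7 + 12.0482 = 27.7482 per hr

Final: 27.7482 /hr


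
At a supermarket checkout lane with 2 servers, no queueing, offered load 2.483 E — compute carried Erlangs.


B(2,2.483) = 0.469511 (Erlang-B)
Carried load = a(1 − B) = 2.483·(1 − 0.469511) = 2.483·0.530489 = 1.3172 E

Final: 1.3172 Erlangs


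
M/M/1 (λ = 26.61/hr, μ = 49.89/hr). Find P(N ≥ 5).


ρ = 26.61/49.89 = 0.5334
P(N ≥ n) = ρ^n = 0.5334^5 = 0.043167

Final: 0.043167


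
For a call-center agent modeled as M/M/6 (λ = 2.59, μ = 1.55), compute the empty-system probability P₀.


a = λ/μ = 2.59/1.55 = 1.6710; ρ = a/c = 0.2785
Σ_{k=0}^{5} a^k/k! (terms k=0..5) = 1.00000 + 1.67097 + 1.39607 + 0.77759 + 0.32483 + 0.10856 = 5.27802
Tail: a^6/(6!(1−ρ)) = 21.76749/(720·0.7215) = 0.04190
P₀ = 1/(5.27802 + 0.04190) = 1/5.31992 = 0.187973

Final: 0.187973


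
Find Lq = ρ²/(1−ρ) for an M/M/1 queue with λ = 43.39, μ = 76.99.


ρ = 43.39/76.99 = 0.5636
Lq = ρ²/(1−ρ) = 0.3176/0.4364 = 0.7278

Final: 0.7278


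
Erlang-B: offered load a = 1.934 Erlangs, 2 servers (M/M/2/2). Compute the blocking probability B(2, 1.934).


B(c,a) = (a^c/c!) / Σ_{k=0}^{c} a^k/k!
a^2/2! = 1.870178
Σ terms (k=0..2): 1.00000 + 1.93400 + 1.87018 = 4.804178
B = 1.870178/4.804178 = 0.389282

Final: 0.389282


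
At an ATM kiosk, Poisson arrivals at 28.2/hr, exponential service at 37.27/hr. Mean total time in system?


W = 1/(μ−λ) = 1/(37.27 − 28.2) = 1/9.07 = 0.1103 hr

Final: 0.1103 hr


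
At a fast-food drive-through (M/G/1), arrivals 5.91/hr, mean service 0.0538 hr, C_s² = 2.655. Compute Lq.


ρ = λ·E[S] = 5.91·0.0538 = 0.3180
Lq = ρ²(1+C_s²)/(2(1−ρ)) = 0.1011·(1+2.655)/(2·0.6820)
= 0.1011·3.6550/1.3641 = 0.27089

Final: 0.27089


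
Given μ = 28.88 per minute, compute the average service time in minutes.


Mean service time = 1/μ = 1/28.88 minute = 0.03463 minute
In minutes: 0.03463 × 1 = 0.03463 min

Final: 0.03463 min


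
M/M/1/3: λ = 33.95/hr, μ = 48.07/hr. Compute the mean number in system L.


ρ = 33.95/48.07 = 0.7063
L = ρ[1 − (K+1)ρ^K + Kρ^(K+1)] / [(1−ρ)(1−ρ^(K+1))]
Numerator: 0.7063·(1 − 4·0.352287 + 3·0.248807) = 0.238202
Denominator: (0.2937)·(0.751193) = 0.220654
L = 0.238202/0.220654 = 1.0795

Final: 1.0795


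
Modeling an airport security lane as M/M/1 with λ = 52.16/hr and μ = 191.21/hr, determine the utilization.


ρ = λ/μ = 52.16/191.21 = 0.2728

Final: 0.2728


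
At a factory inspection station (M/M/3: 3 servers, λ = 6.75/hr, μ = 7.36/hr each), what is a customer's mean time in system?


a = 0.9171; ρ = 0.3057; P₀ = 0.396377
Lq = P₀·a^c·ρ/(c!(1−ρ)²) = 0.03232
Wq = Lq/λ = 0.03232/6.75 = 0.004788 hr
W = Wq + 1/μ = 0.004788 + 0.13587 = 0.14066 hr

Final: 0.14066 hr


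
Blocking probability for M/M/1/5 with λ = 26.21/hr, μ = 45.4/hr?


ρ = λ/μ = 26.21/45.4 = 0.5773
P_K = (1−ρ)ρ^K/(1−ρ^(K+1)) = (0.4227·0.064129)/(1 − 0.037023)
= 0.027107/0.962977 = 0.028149

Final: 0.028149


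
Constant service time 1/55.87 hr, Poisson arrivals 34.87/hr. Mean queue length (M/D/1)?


ρ = 34.87/55.87 = 0.6241
M/D/1: Lq = ρ²/(2(1−ρ)) = 0.3895/(2·0.3759) = 0.51817

Final: 0.51817


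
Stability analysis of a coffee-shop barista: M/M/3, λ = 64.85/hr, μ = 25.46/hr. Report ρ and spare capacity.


Total capacity cμ = 3·25.46 = 76.38/hr
ρ = λ/(cμ) = 64.85/76.38 = 0.8490
Stable ⇔ ρ < 1: YES
Spare capacity = cμ − λ = 76.38 − 64.85 = 11.53/hr

Final: ρ = 0.8490; stable; margin = 11.53/hr


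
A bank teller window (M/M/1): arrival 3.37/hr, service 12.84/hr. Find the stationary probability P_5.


ρ = 3.37/12.84 = 0.2625
P_n = (1−ρ)·ρ^n = (1 − 0.2625)·0.2625^5 = 0.7375·0.001245 = 0.0009186

Final: 0.0009186


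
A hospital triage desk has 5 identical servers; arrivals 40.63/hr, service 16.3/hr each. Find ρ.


ρ = λ/(cμ) = 40.63/(5·16.3) = 40.63/81.50 = 0.4985

Final: 0.4985


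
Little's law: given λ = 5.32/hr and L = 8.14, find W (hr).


W = L/λ = 8.14/5.32 = 1.5301 hr

Final: 1.5301 hr


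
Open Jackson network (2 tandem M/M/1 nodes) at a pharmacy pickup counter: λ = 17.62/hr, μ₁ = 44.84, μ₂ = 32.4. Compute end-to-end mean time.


Each node sees arrival rate λ = 17.62/hr (tandem ⇒ throughput preserved).
W₁ = 1/(μ₁−λ) = 1/(44.84−17.62) = 0.03674 hr
W₂ = 1/(μ₂−λ) = 1/(32.4−17.62) = 0.06766 hr
W_total = W₁ + W₂ = 0.03674 + 0.06766 = 0.10440 hr

Final: 0.10440 hr


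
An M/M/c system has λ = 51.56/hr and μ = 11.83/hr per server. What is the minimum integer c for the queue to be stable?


Stability requires cμ > λ ⇔ c > λ/μ.
λ/μ = 51.56/11.83 = 4.3584
Minimum integer c = ⌊4.3584⌋ + 1 = 5
Check: 5·11.83 = 59.15 > 51.56, while 4·11.83 = 47.32 ≤ 51.56

Final: 5 servers


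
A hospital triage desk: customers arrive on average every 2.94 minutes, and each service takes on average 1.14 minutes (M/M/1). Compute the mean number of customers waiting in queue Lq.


λ = 60/2.94 = 20.4082 /hr
μ = 60/1.14 = 52.6316 /hr
ρ = λ/μ = 20.4082/52.6316 = 0.3878
Lq = ρ²/(1−ρ) = 0.1504/0.6122 = 0.2456

Final: 0.2456


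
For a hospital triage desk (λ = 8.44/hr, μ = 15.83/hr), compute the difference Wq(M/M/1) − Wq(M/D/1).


ρ = 8.44/15.83 = 0.5332
Wq(M/M/1) = ρ/(μ−λ) = 0.5332/7.39 = 0.07215 hr
Wq(M/D/1) = ρ/(2(μ−λ)) = 0.03607 hr
Savings = 0.07215 − 0.03607 = 0.03607 hr

Final: 0.03607 hr


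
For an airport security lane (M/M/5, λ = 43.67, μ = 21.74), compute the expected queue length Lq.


a = λ/μ = 2.0087; ρ = a/5 = 0.4017
P₀ = 0.133136
Lq = P₀·a^c·ρ / (c!·(1−ρ)²) = 0.133136·32.70531·0.4017/(120·0.35791)
= 0.04073

Final: 0.04073


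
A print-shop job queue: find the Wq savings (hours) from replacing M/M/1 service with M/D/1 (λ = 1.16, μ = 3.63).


ρ = 1.16/3.63 = 0.3196
Wq(M/M/1) = ρ/(μ−λ) = 0.3196/2.47 = 0.12938 hr
Wq(M/D/1) = ρ/(2(μ−λ)) = 0.06469 hr
Savings = 0.12938 − 0.06469 = 0.06469 hr

Final: 0.06469 hr


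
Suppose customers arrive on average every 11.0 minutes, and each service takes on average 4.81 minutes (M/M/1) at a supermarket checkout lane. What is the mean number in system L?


λ = 60/11.0 = 5.4545 /hr
μ = 60/4.81 = 12.4740 /hr
ρ = λ/μ = 5.4545/12.4740 = 0.4373
L = ρ/(1−ρ) = 0.4373/0.5627 = 0.7771

Final: 0.7771


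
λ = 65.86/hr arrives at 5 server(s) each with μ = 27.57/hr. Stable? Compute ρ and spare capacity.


Total capacity cμ = 5·27.57 = 137.85/hr
ρ = λ/(cμ) = 65.86/137.85 = 0.4778
Stable ⇔ ρ < 1: YES
Spare capacity = cμ − λ = 137.85 − 65.86 = 71.99/hr

Final: ρ = 0.4778; stable; margin = 71.99/hr


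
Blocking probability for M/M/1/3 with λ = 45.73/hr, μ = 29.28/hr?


ρ = λ/μ = 45.73/29.28 = 1.5618
P_K = (1−ρ)ρ^K/(1−ρ^(K+1)) = (-0.5618·3.809697)/(1 − 5.950049)
= -2.140352/-4.950049 = 0.432390

Final: 0.432390


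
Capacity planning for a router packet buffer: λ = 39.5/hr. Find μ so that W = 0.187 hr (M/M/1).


W = 1/(μ−λ) ⇒ μ − λ = 1/W = 1/0.187 = 5.3476
μ = λ + 1/W = 39.5 + 5.3476 = 44.8476 per hr

Final: 44.8476 /hr


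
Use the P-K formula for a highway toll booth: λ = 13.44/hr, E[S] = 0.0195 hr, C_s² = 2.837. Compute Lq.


ρ = λ·E[S] = 13.44·0.0195 = 0.2621
Lq = ρ²(1+C_s²)/(2(1−ρ)) = 0.06869·(1+2.837)/(2·0.7379)
= 0.06869·3.8370/1.4758 = 0.17857

Final: 0.17857


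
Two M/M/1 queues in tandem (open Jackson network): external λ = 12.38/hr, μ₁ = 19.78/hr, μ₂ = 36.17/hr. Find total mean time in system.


Each node sees arrival rate λ = 12.38/hr (tandem ⇒ throughput preserved).
W₁ = 1/(μ₁−λ) = 1/(19.78−12.38) = 0.13514 hr
W₂ = 1/(μ₂−λ) = 1/(36.17−12.38) = 0.04203 hr
W_total = W₁ + W₂ = 0.13514 + 0.04203 = 0.17717 hr

Final: 0.17717 hr


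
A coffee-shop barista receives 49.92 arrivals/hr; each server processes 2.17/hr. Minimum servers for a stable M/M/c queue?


Stability requires cμ > λ ⇔ c > λ/μ.
λ/μ = 49.92/2.17 = 23.0046
Minimum integer c = ⌊23.0046⌋ + 1 = 24
Check: 24·2.17 = 52.08 > 49.92, while 23·2.17 = 49.91 ≤ 49.92

Final: 24 servers


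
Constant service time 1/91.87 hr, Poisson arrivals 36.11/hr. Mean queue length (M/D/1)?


ρ = 36.11/91.87 = 0.3931
M/D/1: Lq = ρ²/(2(1−ρ)) = 0.1545/(2·0.6069) = 0.12727

Final: 0.12727


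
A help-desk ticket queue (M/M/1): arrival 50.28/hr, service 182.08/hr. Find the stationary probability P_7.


ρ = 50.28/182.08 = 0.2761
P_n = (1−ρ)·ρ^n = (1 − 0.2761)·0.2761^7 = 0.7239·0.0001224 = 0.00008863

Final: 0.00008863


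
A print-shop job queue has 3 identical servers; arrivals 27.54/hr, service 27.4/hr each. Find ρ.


ρ = λ/(cμ) = 27.54/(3·27.4) = 27.54/82.20 = 0.3350

Final: 0.3350


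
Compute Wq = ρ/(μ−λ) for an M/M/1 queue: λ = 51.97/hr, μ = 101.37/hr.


ρ = 51.97/101.37 = 0.5127
Wq = ρ/(μ−λ) = 0.5127/(101.37 − 51.97) = 0.5127/49.40 = 0.01038 hr

Final: 0.01038 hr


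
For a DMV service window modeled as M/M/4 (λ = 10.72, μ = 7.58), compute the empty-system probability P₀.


a = λ/μ = 10.72/7.58 = 1.4142; ρ = a/c = 0.3536
Σ_{k=0}^{3} a^k/k! (terms k=0..3) = 1.00000 + 1.41425 + 1.00005 + 0.47144 = 3.88574
Tail: a^4/(4!(1−ρ)) = 4.00039/(24·0.6464) = 0.25785
P₀ = 1/(3.88574 + 0.25785) = 1/4.14358 = 0.241337

Final: 0.241337


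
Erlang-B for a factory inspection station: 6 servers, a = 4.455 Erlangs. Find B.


B(c,a) = (a^c/c!) / Σ_{k=0}^{c} a^k/k!
a^6/6! = 10.858098
Σ terms (k=0..6): 1.00000 + 4.45500 + 9.92351 + 14.73642 + 16.41268 + 14.62370 + 10.85810 = 72.009411
B = 10.858098/72.009411 = 0.150787

Final: 0.150787


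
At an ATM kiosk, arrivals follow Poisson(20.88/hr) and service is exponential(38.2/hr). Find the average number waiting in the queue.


ρ = 20.88/38.2 = 0.5466
Lq = ρ²/(1−ρ) = 0.2988/0.4534 = 0.6589

Final: 0.6589


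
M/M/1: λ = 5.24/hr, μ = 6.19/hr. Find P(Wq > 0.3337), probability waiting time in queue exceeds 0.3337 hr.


ρ = 5.24/6.19 = 0.8465
P(Wq > t) = ρ·e^{−(μ−λ)t} = 0.8465·e^{−0.3170}
= 0.8465·0.728320 = 0.616542

Final: 0.616542


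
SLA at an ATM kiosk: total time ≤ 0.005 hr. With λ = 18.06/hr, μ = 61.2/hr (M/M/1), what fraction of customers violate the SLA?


W ~ Exponential(μ−λ) for M/M/1.
μ − λ = 61.2 − 18.06 = 43.1400
P(W > t) = e^{−(μ−λ)t} = e^{−0.2157} = 0.805977

Final: 0.805977


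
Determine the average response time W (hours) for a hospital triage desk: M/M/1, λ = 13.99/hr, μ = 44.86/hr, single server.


W = 1/(μ−λ) = 1/(44.86 − 13.99) = 1/30.87 = 0.03239 hr

Final: 0.03239 hr


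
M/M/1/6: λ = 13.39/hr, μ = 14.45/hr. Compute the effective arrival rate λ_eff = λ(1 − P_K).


ρ = 0.9266; P_K = (1−ρ)ρ^6/(1−ρ^7) = 0.112360
λ_eff = λ(1 − P_K) = 13.39·(1 − 0.112360) = 13.39·0.887640 = 11.8855 /hr

Final: 11.8855 /hr


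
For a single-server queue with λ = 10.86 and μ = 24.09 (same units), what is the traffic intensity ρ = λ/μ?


ρ = λ/μ = 10.86/24.09 = 0.4508

Final: 0.4508


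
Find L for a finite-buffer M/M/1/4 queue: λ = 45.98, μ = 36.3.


ρ = 45.98/36.3 = 1.2667
L = ρ[1 − (K+1)ρ^K + Kρ^(K+1)] / [(1−ρ)(1−ρ^(K+1))]
Numerator: 1.2667·(1 − 5·2.574242 + 4·3.260707) = 1.484047
Denominator: (-0.2667)·(-2.260707) = 0.602855
L = 1.484047/0.602855 = 2.4617

Final: 2.4617


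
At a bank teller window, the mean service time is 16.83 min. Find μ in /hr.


μ = 1/(service time) in consistent units.
1 hour = 60 min, so μ = 60/16.83 = 3.5651 per hour

Final: 3.5651 /hr


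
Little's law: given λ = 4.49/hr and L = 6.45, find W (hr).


W = L/λ = 6.45/4.49 = 1.4365 hr

Final: 1.4365 hr


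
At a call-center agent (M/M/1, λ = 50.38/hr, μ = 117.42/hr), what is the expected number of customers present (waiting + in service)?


ρ = λ/μ = 50.38/117.42 = 0.4291
L = ρ/(1−ρ) = 0.4291/(1 − 0.4291) = 0.4291/0.5709 = 0.7515

Final: 0.7515


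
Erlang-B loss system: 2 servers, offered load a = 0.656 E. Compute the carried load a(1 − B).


B(2,0.656) = 0.114991 (Erlang-B)
Carried load = a(1 − B) = 0.656·(1 − 0.114991) = 0.656·0.885009 = 0.5806 E

Final: 0.5806 Erlangs


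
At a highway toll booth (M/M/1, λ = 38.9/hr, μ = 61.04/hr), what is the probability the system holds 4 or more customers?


ρ = 38.9/61.04 = 0.6373
P(N ≥ n) = ρ^n = 0.6373^4 = 0.164945

Final: 0.164945


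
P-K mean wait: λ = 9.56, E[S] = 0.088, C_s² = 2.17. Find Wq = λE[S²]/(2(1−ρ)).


ρ = λ·E[S] = 9.56·0.088 = 0.8413
E[S²] = E[S]²(1+C_s²) = 0.088²·(1+2.17) = 0.024548
Wq = λ·E[S²]/(2(1−ρ)) = 9.56·0.024548/(2·0.1587) = 0.73930 hr

Final: 0.73930 hr


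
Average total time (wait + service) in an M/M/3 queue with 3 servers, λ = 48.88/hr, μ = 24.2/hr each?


a = 2.0198; ρ = 0.6733; P₀ = 0.107953
Lq = P₀·a^c·ρ/(c!(1−ρ)²) = 0.93513
Wq = Lq/λ = 0.93513/48.88 = 0.01913 hr
W = Wq + 1/μ = 0.01913 + 0.04132 = 0.06045 hr

Final: 0.06045 hr


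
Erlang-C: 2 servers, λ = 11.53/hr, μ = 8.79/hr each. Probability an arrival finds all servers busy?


a = λ/μ = 1.3117; ρ = a/2 = 0.6559
P₀ = 0.207832 (from M/M/c formula)
C(c,a) = [a^c/(c!(1−ρ))]·P₀ = [1.72060/(2·0.3441)]·0.207832
= 2.49985·0.207832 = 0.519550

Final: 0.519550


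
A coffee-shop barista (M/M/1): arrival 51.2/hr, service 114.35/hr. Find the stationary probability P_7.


ρ = 51.2/114.35 = 0.4477
P_n = (1−ρ)·ρ^n = (1 − 0.4477)·0.4477^7 = 0.5523·0.003608 = 0.001992

Final: 0.001992


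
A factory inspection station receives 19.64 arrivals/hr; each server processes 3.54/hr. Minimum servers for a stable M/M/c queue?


Stability requires cμ > λ ⇔ c > λ/μ.
λ/μ = 19.64/3.54 = 5.5480
Minimum integer c = ⌊5.5480⌋ + 1 = 6
Check: 6·3.54 = 21.24 > 19.64, while 5·3.54 = 17.70 ≤ 19.64

Final: 6 servers


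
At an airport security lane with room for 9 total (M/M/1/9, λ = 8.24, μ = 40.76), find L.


ρ = 8.24/40.76 = 0.2022
L = ρ[1 − (K+1)ρ^K + Kρ^(K+1)] / [(1−ρ)(1−ρ^(K+1))]
Numerator: 0.2022·(1 − 10·0.0000005639 + 9·0.0000001140) = 0.202158
Denominator: (0.7978)·(1.000000) = 0.797841
L = 0.202158/0.797841 = 0.2534

Final: 0.2534


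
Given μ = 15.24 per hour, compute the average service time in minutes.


Mean service time = 1/μ = 1/15.24 hour = 0.06562 hour
In minutes: 0.06562 × 60 = 3.9370 min

Final: 3.9370 min


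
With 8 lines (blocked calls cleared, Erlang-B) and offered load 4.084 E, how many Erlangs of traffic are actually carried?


B(8,4.084) = 0.033116 (Erlang-B)
Carried load = a(1 − B) = 4.084·(1 − 0.033116) = 4.084·0.966884 = 3.9488 E

Final: 3.9488 Erlangs


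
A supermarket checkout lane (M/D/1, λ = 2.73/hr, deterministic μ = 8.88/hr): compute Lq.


ρ = 2.73/8.88 = 0.3074
M/D/1: Lq = ρ²/(2(1−ρ)) = 0.09451/(2·0.6926) = 0.06824

Final: 0.06824


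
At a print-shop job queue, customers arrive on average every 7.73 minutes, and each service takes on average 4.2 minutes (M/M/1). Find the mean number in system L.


λ = 60/7.73 = 7.7620 /hr
μ = 60/4.2 = 14.2857 /hr
ρ = λ/μ = 7.7620/14.2857 = 0.5433
L = ρ/(1−ρ) = 0.5433/0.4567 = 1.1898

Final: 1.1898


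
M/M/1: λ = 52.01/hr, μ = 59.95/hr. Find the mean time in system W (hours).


W = 1/(μ−λ) = 1/(59.95 − 52.01) = 1/7.94 = 0.1259 hr

Final: 0.1259 hr


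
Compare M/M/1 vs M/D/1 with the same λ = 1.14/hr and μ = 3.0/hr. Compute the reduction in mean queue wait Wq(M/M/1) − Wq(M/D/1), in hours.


ρ = 1.14/3.0 = 0.3800
Wq(M/M/1) = ρ/(μ−λ) = 0.3800/1.86 = 0.20430 hr
Wq(M/D/1) = ρ/(2(μ−λ)) = 0.10215 hr
Savings = 0.20430 − 0.10215 = 0.10215 hr

Final: 0.10215 hr


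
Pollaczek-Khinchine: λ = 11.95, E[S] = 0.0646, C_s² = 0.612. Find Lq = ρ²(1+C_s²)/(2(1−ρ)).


ρ = λ·E[S] = 11.95·0.0646 = 0.7720
Lq = ρ²(1+C_s²)/(2(1−ρ)) = 0.5959·(1+0.612)/(2·0.2280)
= 0.5959·1.6120/0.4561 = 2.10641

Final: 2.10641


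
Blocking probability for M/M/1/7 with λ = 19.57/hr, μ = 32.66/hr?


ρ = λ/μ = 19.57/32.66 = 0.5992
P_K = (1−ρ)ρ^K/(1−ρ^(K+1)) = (0.4008·0.027735)/(1 − 0.016619)
= 0.011116/0.983381 = 0.011304

Final: 0.011304


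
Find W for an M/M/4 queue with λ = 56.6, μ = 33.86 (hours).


a = 1.6716; ρ = 0.4179; P₀ = 0.184979
Lq = P₀·a^c·ρ/(c!(1−ρ)²) = 0.07422
Wq = Lq/λ = 0.07422/56.6 = 0.001311 hr
W = Wq + 1/μ = 0.001311 + 0.02953 = 0.03084 hr

Final: 0.03084 hr


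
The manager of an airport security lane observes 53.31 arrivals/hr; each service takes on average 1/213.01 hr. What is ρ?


ρ = λ/μ = 53.31/213.01 = 0.2503

Final: 0.2503


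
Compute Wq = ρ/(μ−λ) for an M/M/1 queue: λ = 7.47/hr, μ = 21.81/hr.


ρ = 7.47/21.81 = 0.3425
Wq = ρ/(μ−λ) = 0.3425/(21.81 − 7.47) = 0.3425/14.34 = 0.02388 hr

Final: 0.02388 hr


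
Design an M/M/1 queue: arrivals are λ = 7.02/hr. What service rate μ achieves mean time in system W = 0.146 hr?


W = 1/(μ−λ) ⇒ μ − λ = 1/W = 1/0.146 = 6.8493
μ = λ + 1/W = 7.02 + 6.8493 = 13.8693 per hr

Final: 13.8693 /hr


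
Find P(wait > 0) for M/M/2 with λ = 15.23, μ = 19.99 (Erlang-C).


a = λ/μ = 0.7619; ρ = a/2 = 0.3809
P₀ = 0.448288 (from M/M/c formula)
C(c,a) = [a^c/(c!(1−ρ))]·P₀ = [0.58046/(2·0.6191)]·0.448288
= 0.46883·0.448288 = 0.210169

Final: 0.210169


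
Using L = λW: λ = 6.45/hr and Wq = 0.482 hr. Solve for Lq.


Lq = λWq = 6.45·0.482 = 3.1089

Final: 3.1089


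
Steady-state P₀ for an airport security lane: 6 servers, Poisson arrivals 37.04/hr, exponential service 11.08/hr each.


a = λ/μ = 37.04/11.08 = 3.3430; ρ = a/c = 0.5572
Σ_{k=0}^{5} a^k/k! (terms k=0..5) = 1.00000 + 3.34296 + 5.58769 + 6.22648 + 5.20372 + 3.47916 = 24.84001
Tail: a^6/(6!(1−ρ)) = 1395.68466/(720·0.4428) = 4.37732
P₀ = 1/(24.84001 + 4.37732) = 1/29.21733 = 0.034226

Final: 0.034226


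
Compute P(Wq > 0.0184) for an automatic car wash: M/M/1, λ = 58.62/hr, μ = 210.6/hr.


ρ = 58.62/210.6 = 0.2783
P(Wq > t) = ρ·e^{−(μ−λ)t} = 0.2783·e^{−2.7964}
= 0.2783·0.061027 = 0.016987

Final: 0.016987


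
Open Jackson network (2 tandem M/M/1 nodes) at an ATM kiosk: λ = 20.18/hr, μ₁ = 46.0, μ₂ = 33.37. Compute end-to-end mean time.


Each node sees arrival rate λ = 20.18/hr (tandem ⇒ throughput preserved).
W₁ = 1/(μ₁−λ) = 1/(46.0−20.18) = 0.03873 hr
W₂ = 1/(μ₂−λ) = 1/(33.37−20.18) = 0.07582 hr
W_total = W₁ + W₂ = 0.03873 + 0.07582 = 0.11454 hr

Final: 0.11454 hr


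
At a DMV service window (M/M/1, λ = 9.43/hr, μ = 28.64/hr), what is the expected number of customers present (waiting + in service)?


ρ = λ/μ = 9.43/28.64 = 0.3293
L = ρ/(1−ρ) = 0.3293/(1 − 0.3293) = 0.3293/0.6707 = 0.4909

Final: 0.4909


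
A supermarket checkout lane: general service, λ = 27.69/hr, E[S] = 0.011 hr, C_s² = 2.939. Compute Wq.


ρ = λ·E[S] = 27.69·0.011 = 0.3046
E[S²] = E[S]²(1+C_s²) = 0.011²·(1+2.939) = 0.0004766
Wq = λ·E[S²]/(2(1−ρ)) = 27.69·0.0004766/(2·0.6954) = 0.009489 hr

Final: 0.009489 hr


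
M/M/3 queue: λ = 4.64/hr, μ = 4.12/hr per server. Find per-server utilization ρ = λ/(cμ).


ρ = λ/(cμ) = 4.64/(3·4.12) = 4.64/12.36 = 0.3754

Final: 0.3754


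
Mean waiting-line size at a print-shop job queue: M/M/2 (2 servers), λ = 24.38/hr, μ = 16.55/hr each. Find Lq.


a = λ/μ = 1.4731; ρ = a/2 = 0.7366
P₀ = 0.151705
Lq = P₀·a^c·ρ / (c!·(1−ρ)²) = 0.151705·2.17006·0.7366/(2·0.06940)
= 1.74691

Final: 1.74691


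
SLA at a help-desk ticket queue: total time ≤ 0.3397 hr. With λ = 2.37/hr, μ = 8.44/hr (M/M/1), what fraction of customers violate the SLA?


W ~ Exponential(μ−λ) for M/M/1.
μ − λ = 8.44 − 2.37 = 6.0700
P(W > t) = e^{−(μ−λ)t} = e^{−2.0620} = 0.127202

Final: 0.127202


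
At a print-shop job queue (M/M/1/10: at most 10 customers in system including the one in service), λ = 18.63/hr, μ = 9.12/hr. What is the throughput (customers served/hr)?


ρ = 2.0428; P_K = (1−ρ)ρ^10/(1−ρ^11) = 0.510665
λ_eff = λ(1 − P_K) = 18.63·(1 − 0.510665) = 18.63·0.489335 = 9.1163 /hr

Final: 9.1163 /hr


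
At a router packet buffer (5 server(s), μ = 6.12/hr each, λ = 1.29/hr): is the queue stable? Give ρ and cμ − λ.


Total capacity cμ = 5·6.12 = 30.60/hr
ρ = λ/(cμ) = 1.29/30.60 = 0.04216
Stable ⇔ ρ < 1: YES
Spare capacity = cμ − λ = 30.60 − 1.29 = 29.31/hr

Final: ρ = 0.04216; stable; margin = 29.31/hr


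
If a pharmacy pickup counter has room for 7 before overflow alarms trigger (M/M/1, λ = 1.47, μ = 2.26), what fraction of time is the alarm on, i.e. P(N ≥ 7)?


ρ = 1.47/2.26 = 0.6504
P(N ≥ n) = ρ^n = 0.6504^7 = 0.049256

Final: 0.049256


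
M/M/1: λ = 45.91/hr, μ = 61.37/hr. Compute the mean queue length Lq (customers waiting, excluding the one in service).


ρ = 45.91/61.37 = 0.7481
Lq = ρ²/(1−ρ) = 0.5596/0.2519 = 2.2215

Final: 2.2215


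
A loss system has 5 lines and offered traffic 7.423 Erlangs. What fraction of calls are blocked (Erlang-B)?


B(c,a) = (a^c/c!) / Σ_{k=0}^{c} a^k/k!
a^5/5! = 187.808851
Σ terms (k=0..5): 1.00000 + 7.42300 + 27.55046 + 68.16903 + 126.50468 + 187.80885 = 418.456031
B = 187.808851/418.456031 = 0.448814

Final: 0.448814


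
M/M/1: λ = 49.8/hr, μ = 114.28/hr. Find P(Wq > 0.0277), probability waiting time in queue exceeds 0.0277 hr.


ρ = 49.8/114.28 = 0.4358
P(Wq > t) = ρ·e^{−(μ−λ)t} = 0.4358·e^{−1.7861}
= 0.4358·0.167613 = 0.073041

Final: 0.073041


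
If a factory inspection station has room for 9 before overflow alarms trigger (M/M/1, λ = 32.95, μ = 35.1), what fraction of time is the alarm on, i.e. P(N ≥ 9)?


ρ = 32.95/35.1 = 0.9387
P(N ≥ n) = ρ^n = 0.9387^9 = 0.566154

Final: 0.566154


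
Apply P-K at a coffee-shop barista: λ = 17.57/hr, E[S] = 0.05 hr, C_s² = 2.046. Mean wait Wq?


ρ = λ·E[S] = 17.57·0.05 = 0.8785
E[S²] = E[S]²(1+C_s²) = 0.05²·(1+2.046) = 0.007615
Wq = λ·E[S²]/(2(1−ρ)) = 17.57·0.007615/(2·0.1215) = 0.55060 hr

Final: 0.55060 hr


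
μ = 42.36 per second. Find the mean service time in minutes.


Mean service time = 1/μ = 1/42.36 second = 0.02361 second
In minutes: 0.02361 × 0.0166667 = 0.0003935 min

Final: 0.0003935 min


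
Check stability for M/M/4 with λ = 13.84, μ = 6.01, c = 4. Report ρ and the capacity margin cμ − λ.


Total capacity cμ = 4·6.01 = 24.04/hr
ρ = λ/(cμ) = 13.84/24.04 = 0.5757
Stable ⇔ ρ < 1: YES
Spare capacity = cμ − λ = 24.04 − 13.84 = 10.20/hr

Final: ρ = 0.5757; stable; margin = 10.20/hr


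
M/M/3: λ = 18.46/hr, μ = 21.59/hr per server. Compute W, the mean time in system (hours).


a = 0.8550; ρ = 0.2850; P₀ = 0.422606
Lq = P₀·a^c·ρ/(c!(1−ρ)²) = 0.02455
Wq = Lq/λ = 0.02455/18.46 = 0.001330 hr
W = Wq + 1/μ = 0.001330 + 0.04632 = 0.04765 hr

Final: 0.04765 hr


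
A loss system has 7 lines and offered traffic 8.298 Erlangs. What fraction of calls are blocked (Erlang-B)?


B(c,a) = (a^c/c!) / Σ_{k=0}^{c} a^k/k!
a^7/7! = 537.506199
Σ terms (k=0..7): 1.00000 + 8.29800 + 34.42840 + 95.22896 + 197.55248 + 327.85809 + 453.42774 + 537.50620 = 1655.299870
B = 537.506199/1655.299870 = 0.324718

Final: 0.324718


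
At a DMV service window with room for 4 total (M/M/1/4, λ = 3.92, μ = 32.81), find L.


ρ = 3.92/32.81 = 0.1195
L = ρ[1 − (K+1)ρ^K + Kρ^(K+1)] / [(1−ρ)(1−ρ^(K+1))]
Numerator: 0.1195·(1 − 5·0.0002038 + 4·0.00002434) = 0.119366
Denominator: (0.8805)·(0.999976) = 0.880503
L = 0.119366/0.880503 = 0.1356

Final: 0.1356


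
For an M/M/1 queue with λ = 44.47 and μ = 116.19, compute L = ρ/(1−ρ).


ρ = λ/μ = 44.47/116.19 = 0.3827
L = ρ/(1−ρ) = 0.3827/(1 − 0.3827) = 0.3827/0.6173 = 0.6201

Final: 0.6201


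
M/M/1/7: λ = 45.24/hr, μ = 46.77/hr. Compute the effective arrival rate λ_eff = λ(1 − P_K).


ρ = 0.9673; P_K = (1−ρ)ρ^7/(1−ρ^8) = 0.110941
λ_eff = λ(1 − P_K) = 45.24·(1 − 0.110941) = 45.24·0.889059 = 40.2210 /hr

Final: 40.2210 /hr


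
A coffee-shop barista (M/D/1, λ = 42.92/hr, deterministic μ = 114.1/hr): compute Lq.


ρ = 42.92/114.1 = 0.3762
M/D/1: Lq = ρ²/(2(1−ρ)) = 0.1415/(2·0.6238) = 0.11341

Final: 0.11341


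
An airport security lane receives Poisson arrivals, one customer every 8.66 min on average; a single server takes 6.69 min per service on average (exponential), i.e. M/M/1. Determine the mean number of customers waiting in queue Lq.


λ = 60/8.66 = 6.9284 /hr
μ = 60/6.69 = 8.9686 /hr
ρ = λ/μ = 6.9284/8.9686 = 0.7725
Lq = ρ²/(1−ρ) = 0.5968/0.2275 = 2.6234

Final: 2.6234


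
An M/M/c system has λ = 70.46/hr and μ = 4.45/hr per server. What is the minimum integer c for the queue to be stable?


Stability requires cμ > λ ⇔ c > λ/μ.
λ/μ = 70.46/4.45 = 15.8337
Minimum integer c = ⌊15.8337⌋ + 1 = 16
Check: 16·4.45 = 71.20 > 70.46, while 15·4.45 = 66.75 ≤ 70.46

Final: 16 servers


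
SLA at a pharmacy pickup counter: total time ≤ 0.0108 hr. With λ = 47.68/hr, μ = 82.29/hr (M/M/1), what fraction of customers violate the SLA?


W ~ Exponential(μ−λ) for M/M/1.
μ − λ = 82.29 − 47.68 = 34.6100
P(W > t) = e^{−(μ−λ)t} = e^{−0.3738} = 0.688123

Final: 0.688123


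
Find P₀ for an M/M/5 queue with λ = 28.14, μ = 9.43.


a = λ/μ = 28.14/9.43 = 2.9841; ρ = a/c = 0.5968
Σ_{k=0}^{4} a^k/k! (terms k=0..4) = 1.00000 + 2.98409 + 4.45241 + 4.42880 + 3.30399 = 16.16929
Tail: a^5/(5!(1−ρ)) = 236.62575/(120·0.4032) = 4.89080
P₀ = 1/(16.16929 + 4.89080) = 1/21.06009 = 0.047483

Final: 0.047483


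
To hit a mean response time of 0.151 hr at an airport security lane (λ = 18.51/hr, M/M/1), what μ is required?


W = 1/(μ−λ) ⇒ μ − λ = 1/W = 1/0.151 = 6.6225
μ = λ + 1/W = 18.51 + 6.6225 = 25.1325 per hr

Final: 25.1325 /hr


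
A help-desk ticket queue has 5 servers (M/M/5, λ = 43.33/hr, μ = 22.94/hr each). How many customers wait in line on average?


a = λ/μ = 1.8888; ρ = a/5 = 0.3778
P₀ = 0.150417
Lq = P₀·a^c·ρ / (c!·(1−ρ)²) = 0.150417·24.04232·0.3778/(120·0.38717)
= 0.02940

Final: 0.02940


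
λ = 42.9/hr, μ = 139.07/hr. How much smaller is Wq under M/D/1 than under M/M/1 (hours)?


ρ = 42.9/139.07 = 0.3085
Wq(M/M/1) = ρ/(μ−λ) = 0.3085/96.17 = 0.003208 hr
Wq(M/D/1) = ρ/(2(μ−λ)) = 0.001604 hr
Savings = 0.003208 − 0.001604 = 0.001604 hr

Final: 0.001604 hr


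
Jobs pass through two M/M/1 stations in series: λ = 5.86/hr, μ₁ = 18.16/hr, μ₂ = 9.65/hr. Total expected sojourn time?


Each node sees arrival rate λ = 5.86/hr (tandem ⇒ throughput preserved).
W₁ = 1/(μ₁−λ) = 1/(18.16−5.86) = 0.08130 hr
W₂ = 1/(μ₂−λ) = 1/(9.65−5.86) = 0.26385 hr
W_total = W₁ + W₂ = 0.08130 + 0.26385 = 0.34515 hr

Final: 0.34515 hr


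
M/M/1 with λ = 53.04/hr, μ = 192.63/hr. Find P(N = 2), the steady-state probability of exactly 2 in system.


ρ = 53.04/192.63 = 0.2753
P_n = (1−ρ)·ρ^n = (1 − 0.2753)·0.2753^2 = 0.7247·0.075816 = 0.054940

Final: 0.054940


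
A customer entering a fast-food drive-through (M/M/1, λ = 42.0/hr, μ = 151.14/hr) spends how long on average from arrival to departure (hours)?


W = 1/(μ−λ) = 1/(151.14 − 42.0) = 1/109.14 = 0.009163 hr

Final: 0.009163 hr


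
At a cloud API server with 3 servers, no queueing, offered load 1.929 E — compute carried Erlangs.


B(3,1.929) = 0.199858 (Erlang-B)
Carried load = a(1 − B) = 1.929·(1 − 0.199858) = 1.929·0.800142 = 1.5435 E

Final: 1.5435 Erlangs


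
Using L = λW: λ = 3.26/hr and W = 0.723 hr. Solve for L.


L = λW = 3.26·0.723 = 2.3570

Final: 2.3570


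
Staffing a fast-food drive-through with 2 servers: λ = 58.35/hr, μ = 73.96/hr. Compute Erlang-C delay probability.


a = λ/μ = 0.7889; ρ = a/2 = 0.3945
P₀ = 0.434237 (from M/M/c formula)
C(c,a) = [a^c/(c!(1−ρ))]·P₀ = [0.62243/(2·0.6055)]·0.434237
= 0.51395·0.434237 = 0.223177

Final: 0.223177


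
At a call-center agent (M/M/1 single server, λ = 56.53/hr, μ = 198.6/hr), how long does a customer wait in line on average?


ρ = 56.53/198.6 = 0.2846
Wq = ρ/(μ−λ) = 0.2846/(198.6 − 56.53) = 0.2846/142.07 = 0.002004 hr

Final: 0.002004 hr


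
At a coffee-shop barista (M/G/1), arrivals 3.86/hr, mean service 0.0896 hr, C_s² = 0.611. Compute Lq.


ρ = λ·E[S] = 3.86·0.0896 = 0.3459
Lq = ρ²(1+C_s²)/(2(1−ρ)) = 0.1196·(1+0.611)/(2·0.6541)
= 0.1196·1.6110/1.3083 = 0.14729

Final: 0.14729


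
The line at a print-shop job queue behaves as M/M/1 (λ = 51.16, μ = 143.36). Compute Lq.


ρ = 51.16/143.36 = 0.3569
Lq = ρ²/(1−ρ) = 0.1274/0.6431 = 0.1980

Final: 0.1980


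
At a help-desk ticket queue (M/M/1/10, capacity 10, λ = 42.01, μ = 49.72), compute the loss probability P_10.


ρ = λ/μ = 42.01/49.72 = 0.8449
P_K = (1−ρ)ρ^K/(1−ρ^(K+1)) = (0.1551·0.185445)/(1 − 0.156689)
= 0.028757/0.843311 = 0.034100

Final: 0.034100


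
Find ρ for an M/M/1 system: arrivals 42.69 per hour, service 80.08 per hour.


ρ = λ/μ = 42.69/80.08 = 0.5331

Final: 0.5331
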